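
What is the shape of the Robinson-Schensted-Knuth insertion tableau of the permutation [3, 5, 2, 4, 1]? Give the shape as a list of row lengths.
Row-insert each entry into an empty tableau.

After inserting 3: P = [[3]].
After inserting 5: P = [[3, 5]].
After inserting 2: P = [[2, 5], [3]].
After inserting 4: P = [[2, 4], [3, 5]].
After inserting 1: P = [[1, 4], [2, 5], [3]].

The final insertion tableau P = [[1, 4], [2, 5], [3]] has shape [2, 2, 1].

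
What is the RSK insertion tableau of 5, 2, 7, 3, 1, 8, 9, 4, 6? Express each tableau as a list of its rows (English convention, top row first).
After inserting 5: P = [[5]].
After inserting 2: P = [[2], [5]].
After inserting 7: P = [[2, 7], [5]].
After inserting 3: P = [[2, 3], [5, 7]].
After inserting 1: P = [[1, 3], [2, 7], [5]].
After inserting 8: P = [[1, 3, 8], [2, 7], [5]].
After inserting 9: P = [[1, 3, 8, 9], [2, 7], [5]].
After inserting 4: P = [[1, 3, 4, 9], [2, 7, 8], [5]].
After inserting 6: P = [[1, 3, 4, 6], [2, 7, 8, 9], [5]].

So P = [[1, 3, 4, 6], [2, 7, 8, 9], [5]].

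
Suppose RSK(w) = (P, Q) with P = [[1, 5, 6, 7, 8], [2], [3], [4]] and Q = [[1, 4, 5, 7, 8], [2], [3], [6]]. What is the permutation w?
4 3 2 5 6 1 7 8

Reverse the RSK construction: for i from n down to 1, find the cell of Q containing i, remove the entry at that cell from P, and reverse-bump it up through P; the value ejected from row 1 is w(i).

Step i=8: Q has 8 at row 1, column 5; remove that cell from P, ejecting 8. So w(8) = 8. P is now [[1, 5, 6, 7], [2], [3], [4]].
Step i=7: Q has 7 at row 1, column 4; remove that cell from P, ejecting 7. So w(7) = 7. P is now [[1, 5, 6], [2], [3], [4]].
Step i=6: Q has 6 at row 4, column 1; remove 4 from row 4 of P and reverse-bump: 4 enters row 3 and ejects 3; 3 enters row 2 and ejects 2; 2 enters row 1 and ejects 1. So w(6) = 1. P is now [[2, 5, 6], [3], [4]].
Step i=5: Q has 5 at row 1, column 3; remove that cell from P, ejecting 6. So w(5) = 6. P is now [[2, 5], [3], [4]].
Step i=4: Q has 4 at row 1, column 2; remove that cell from P, ejecting 5. So w(4) = 5. P is now [[2], [3], [4]].
Step i=3: Q has 3 at row 3, column 1; remove 4 from row 3 of P and reverse-bump: 4 enters row 2 and ejects 3; 3 enters row 1 and ejects 2. So w(3) = 2. P is now [[3], [4]].
Step i=2: Q has 2 at row 2, column 1; remove 4 from row 2 of P and reverse-bump: 4 enters row 1 and ejects 3. So w(2) = 3. P is now [[4]].
Step i=1: Q has 1 at row 1, column 1; remove that cell from P, ejecting 4. So w(1) = 4. P is now [].

So w = 4 3 2 5 6 1 7 8.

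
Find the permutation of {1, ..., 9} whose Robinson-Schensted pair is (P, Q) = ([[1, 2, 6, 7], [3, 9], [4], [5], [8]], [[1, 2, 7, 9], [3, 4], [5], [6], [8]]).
8 9 1 5 4 3 6 2 7

Reverse RSK: for i = n, n-1, ..., 1, locate i in Q, remove the corresponding corner cell from P, and reverse-bump its entry up through P; the value ejected from row 1 is w(i).

So w = 8 9 1 5 4 3 6 2 7.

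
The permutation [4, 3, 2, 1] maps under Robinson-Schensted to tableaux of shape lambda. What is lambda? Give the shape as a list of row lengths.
[1, 1, 1, 1]

Row-insert each entry into an empty tableau.

After inserting 4: P = [[4]].
After inserting 3: P = [[3], [4]].
After inserting 2: P = [[2], [3], [4]].
After inserting 1: P = [[1], [2], [3], [4]].

The final insertion tableau P = [[1], [2], [3], [4]] has shape [1, 1, 1, 1].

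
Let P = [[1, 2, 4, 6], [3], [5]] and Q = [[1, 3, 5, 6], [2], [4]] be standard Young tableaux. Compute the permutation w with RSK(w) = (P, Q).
Reverse RSK: for i = n, n-1, ..., 1, locate i in Q, remove the corresponding corner cell from P, and reverse-bump its entry up through P; the value ejected from row 1 is w(i).

So w = 5 1 3 2 4 6.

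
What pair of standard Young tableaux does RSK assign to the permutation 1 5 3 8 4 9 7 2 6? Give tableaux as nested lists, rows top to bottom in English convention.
Insert each entry of the permutation into P by Schensted row insertion, recording in Q the position of each new cell.

Insert 1: appended to row 1. P = [[1]].
Insert 5: appended to row 1. P = [[1, 5]].
Insert 3: 3 bumps 5 from row 1; 5 starts row 2. P = [[1, 3], [5]].
Insert 8: appended to row 1. P = [[1, 3, 8], [5]].
Insert 4: 4 bumps 8 from row 1; 8 appends to row 2. P = [[1, 3, 4], [5, 8]].
Insert 9: appended to row 1. P = [[1, 3, 4, 9], [5, 8]].
Insert 7: 7 bumps 9 from row 1; 9 appends to row 2. P = [[1, 3, 4, 7], [5, 8, 9]].
Insert 2: 2 bumps 3 from row 1; 3 bumps 5 from row 2; 5 starts row 3. P = [[1, 2, 4, 7], [3, 8, 9], [5]].
Insert 6: 6 bumps 7 from row 1; 7 bumps 8 from row 2; 8 appends to row 3. P = [[1, 2, 4, 6], [3, 7, 9], [5, 8]].

So P = [[1, 2, 4, 6], [3, 7, 9], [5, 8]], Q = [[1, 2, 4, 6], [3, 5, 7], [8, 9]].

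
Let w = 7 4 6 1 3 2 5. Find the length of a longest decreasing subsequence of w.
4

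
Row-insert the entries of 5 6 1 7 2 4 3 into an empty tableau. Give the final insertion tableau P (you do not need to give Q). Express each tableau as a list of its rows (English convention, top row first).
Insert 5: appended to row 1. P = [[5]].
Insert 6: appended to row 1. P = [[5, 6]].
Insert 1: 1 bumps 5 from row 1; 5 starts row 2. P = [[1, 6], [5]].
Insert 7: appended to row 1. P = [[1, 6, 7], [5]].
Insert 2: 2 bumps 6 from row 1; 6 appends to row 2. P = [[1, 2, 7], [5, 6]].
Insert 4: 4 bumps 7 from row 1; 7 appends to row 2. P = [[1, 2, 4], [5, 6, 7]].
Insert 3: 3 bumps 4 from row 1; 4 bumps 5 from row 2; 5 starts row 3. P = [[1, 2, 3], [4, 6, 7], [5]].

So P = [[1, 2, 3], [4, 6, 7], [5]].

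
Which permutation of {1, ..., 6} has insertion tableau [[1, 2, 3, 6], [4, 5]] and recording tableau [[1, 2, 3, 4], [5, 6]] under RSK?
Reverse RSK: for i = n, n-1, ..., 1, locate i in Q, remove the corresponding corner cell from P, and reverse-bump its entry up through P; the value ejected from row 1 is w(i).

So w = 1 4 5 6 2 3.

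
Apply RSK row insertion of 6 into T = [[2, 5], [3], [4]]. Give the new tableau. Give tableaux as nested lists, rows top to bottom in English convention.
6 is larger than every entry of row 1, so it is appended to row 1. The new tableau is [[2, 5, 6], [3], [4]].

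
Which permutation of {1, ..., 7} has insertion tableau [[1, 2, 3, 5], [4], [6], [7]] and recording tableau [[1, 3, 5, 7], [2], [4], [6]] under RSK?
7 1 6 2 4 3 5

Reverse RSK: for i = n, n-1, ..., 1, locate i in Q, remove the corresponding corner cell from P, and reverse-bump its entry up through P; the value ejected from row 1 is w(i).

So w = 7 1 6 2 4 3 5.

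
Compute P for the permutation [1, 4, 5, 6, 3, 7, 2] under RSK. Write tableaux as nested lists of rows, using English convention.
After inserting 1: P = [[1]].
After inserting 4: P = [[1, 4]].
After inserting 5: P = [[1, 4, 5]].
After inserting 6: P = [[1, 4, 5, 6]].
After inserting 3: P = [[1, 3, 5, 6], [4]].
After inserting 7: P = [[1, 3, 5, 6, 7], [4]].
After inserting 2: P = [[1, 2, 5, 6, 7], [3], [4]].

So P = [[1, 2, 5, 6, 7], [3], [4]].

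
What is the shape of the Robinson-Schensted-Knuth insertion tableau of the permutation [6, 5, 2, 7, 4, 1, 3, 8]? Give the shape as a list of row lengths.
[3, 2, 2, 1]

Row-insert each entry into an empty tableau.

After inserting 6: P = [[6]].
After inserting 5: P = [[5], [6]].
After inserting 2: P = [[2], [5], [6]].
After inserting 7: P = [[2, 7], [5], [6]].
After inserting 4: P = [[2, 4], [5, 7], [6]].
After inserting 1: P = [[1, 4], [2, 7], [5], [6]].
After inserting 3: P = [[1, 3], [2, 4], [5, 7], [6]].
After inserting 8: P = [[1, 3, 8], [2, 4], [5, 7], [6]].

The final insertion tableau P = [[1, 3, 8], [2, 4], [5, 7], [6]] has shape [3, 2, 2, 1].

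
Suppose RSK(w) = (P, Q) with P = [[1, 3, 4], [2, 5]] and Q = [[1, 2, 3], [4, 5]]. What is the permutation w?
Reverse the RSK construction: for i from n down to 1, find the cell of Q containing i, remove the entry at that cell from P, and reverse-bump it up through P; the value ejected from row 1 is w(i).

Step i=5: Q has 5 at row 2, column 2; remove 5 from row 2 of P and reverse-bump: 5 enters row 1 and ejects 4. So w(5) = 4. P is now [[1, 3, 5], [2]].
Step i=4: Q has 4 at row 2, column 1; remove 2 from row 2 of P and reverse-bump: 2 enters row 1 and ejects 1. So w(4) = 1. P is now [[2, 3, 5]].
Step i=3: Q has 3 at row 1, column 3; remove that cell from P, ejecting 5. So w(3) = 5. P is now [[2, 3]].
Step i=2: Q has 2 at row 1, column 2; remove that cell from P, ejecting 3. So w(2) = 3. P is now [[2]].
Step i=1: Q has 1 at row 1, column 1; remove that cell from P, ejecting 2. So w(1) = 2. P is now [].

So w = 2 3 5 1 4.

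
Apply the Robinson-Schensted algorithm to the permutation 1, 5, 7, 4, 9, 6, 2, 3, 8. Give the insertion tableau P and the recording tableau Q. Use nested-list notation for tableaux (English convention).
P = [[1, 2, 3, 8], [4, 6, 9], [5, 7]], Q = [[1, 2, 3, 5], [4, 6, 9], [7, 8]]

Insert each entry of the permutation into P by Schensted row insertion, recording in Q the position of each new cell.

Insert 1: appended to row 1. P = [[1]], Q = [[1]].
Insert 5: appended to row 1. P = [[1, 5]], Q = [[1, 2]].
Insert 7: appended to row 1. P = [[1, 5, 7]], Q = [[1, 2, 3]].
Insert 4: 4 bumps 5 from row 1; 5 starts row 2. P = [[1, 4, 7], [5]], Q = [[1, 2, 3], [4]].
Insert 9: appended to row 1. P = [[1, 4, 7, 9], [5]], Q = [[1, 2, 3, 5], [4]].
Insert 6: 6 bumps 7 from row 1; 7 appends to row 2. P = [[1, 4, 6, 9], [5, 7]], Q = [[1, 2, 3, 5], [4, 6]].
Insert 2: 2 bumps 4 from row 1; 4 bumps 5 from row 2; 5 starts row 3. P = [[1, 2, 6, 9], [4, 7], [5]], Q = [[1, 2, 3, 5], [4, 6], [7]].
Insert 3: 3 bumps 6 from row 1; 6 bumps 7 from row 2; 7 appends to row 3. P = [[1, 2, 3, 9], [4, 6], [5, 7]], Q = [[1, 2, 3, 5], [4, 6], [7, 8]].
Insert 8: 8 bumps 9 from row 1; 9 appends to row 2. P = [[1, 2, 3, 8], [4, 6, 9], [5, 7]], Q = [[1, 2, 3, 5], [4, 6, 9], [7, 8]].

So P = [[1, 2, 3, 8], [4, 6, 9], [5, 7]], Q = [[1, 2, 3, 5], [4, 6, 9], [7, 8]].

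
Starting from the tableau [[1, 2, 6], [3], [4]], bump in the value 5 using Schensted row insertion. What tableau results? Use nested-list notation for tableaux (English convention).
[[1, 2, 5], [3, 6], [4]]

In row 1, 5 replaces 6 (the leftmost entry greater than 5); 6 is bumped to row 2. 6 is appended to row 2. The new tableau is [[1, 2, 5], [3, 6], [4]].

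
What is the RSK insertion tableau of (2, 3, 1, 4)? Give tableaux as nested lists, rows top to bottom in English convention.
P = [[1, 3, 4], [2]]

After inserting 2: P = [[2]].
After inserting 3: P = [[2, 3]].
After inserting 1: P = [[1, 3], [2]].
After inserting 4: P = [[1, 3, 4], [2]].

So P = [[1, 3, 4], [2]].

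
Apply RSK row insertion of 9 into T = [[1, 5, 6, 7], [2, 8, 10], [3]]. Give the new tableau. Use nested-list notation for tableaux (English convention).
9 is larger than every entry of row 1, so it is appended to row 1. The new tableau is [[1, 5, 6, 7, 9], [2, 8, 10], [3]].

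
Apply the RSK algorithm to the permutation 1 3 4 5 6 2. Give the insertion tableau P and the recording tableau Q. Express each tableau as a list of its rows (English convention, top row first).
Insert each entry of the permutation into P by Schensted row insertion, recording in Q the position of each new cell.

Insert 1: appended to row 1. P = [[1]], Q = [[1]].
Insert 3: appended to row 1. P = [[1, 3]], Q = [[1, 2]].
Insert 4: appended to row 1. P = [[1, 3, 4]], Q = [[1, 2, 3]].
Insert 5: appended to row 1. P = [[1, 3, 4, 5]], Q = [[1, 2, 3, 4]].
Insert 6: appended to row 1. P = [[1, 3, 4, 5, 6]], Q = [[1, 2, 3, 4, 5]].
Insert 2: 2 bumps 3 from row 1; 3 starts row 2. P = [[1, 2, 4, 5, 6], [3]], Q = [[1, 2, 3, 4, 5], [6]].

So P = [[1, 2, 4, 5, 6], [3]], Q = [[1, 2, 3, 4, 5], [6]].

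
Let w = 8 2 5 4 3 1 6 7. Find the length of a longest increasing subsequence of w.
4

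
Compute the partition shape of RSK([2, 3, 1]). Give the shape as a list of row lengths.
[2, 1]

Row-insert each entry into an empty tableau.

After inserting 2: P = [[2]].
After inserting 3: P = [[2, 3]].
After inserting 1: P = [[1, 3], [2]].

The final insertion tableau P = [[1, 3], [2]] has shape [2, 1].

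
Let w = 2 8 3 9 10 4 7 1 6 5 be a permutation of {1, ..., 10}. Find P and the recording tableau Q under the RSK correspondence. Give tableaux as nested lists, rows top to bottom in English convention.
P = [[1, 3, 4, 5], [2, 6, 10], [7, 9], [8]], Q = [[1, 2, 4, 5], [3, 6, 7], [8, 9], [10]]

Insert each entry of the permutation into P by Schensted row insertion, recording in Q the position of each new cell.

Insert 2: appended to row 1. P = [[2]], Q = [[1]].
Insert 8: appended to row 1. P = [[2, 8]], Q = [[1, 2]].
Insert 3: 3 bumps 8 from row 1; 8 starts row 2. P = [[2, 3], [8]], Q = [[1, 2], [3]].
Insert 9: appended to row 1. P = [[2, 3, 9], [8]], Q = [[1, 2, 4], [3]].
Insert 10: appended to row 1. P = [[2, 3, 9, 10], [8]], Q = [[1, 2, 4, 5], [3]].
Insert 4: 4 bumps 9 from row 1; 9 appends to row 2. P = [[2, 3, 4, 10], [8, 9]], Q = [[1, 2, 4, 5], [3, 6]].
Insert 7: 7 bumps 10 from row 1; 10 appends to row 2. P = [[2, 3, 4, 7], [8, 9, 10]], Q = [[1, 2, 4, 5], [3, 6, 7]].
Insert 1: 1 bumps 2 from row 1; 2 bumps 8 from row 2; 8 starts row 3. P = [[1, 3, 4, 7], [2, 9, 10], [8]], Q = [[1, 2, 4, 5], [3, 6, 7], [8]].
Insert 6: 6 bumps 7 from row 1; 7 bumps 9 from row 2; 9 appends to row 3. P = [[1, 3, 4, 6], [2, 7, 10], [8, 9]], Q = [[1, 2, 4, 5], [3, 6, 7], [8, 9]].
Insert 5: 5 bumps 6 from row 1; 6 bumps 7 from row 2; 7 bumps 8 from row 3; 8 starts row 4. P = [[1, 3, 4, 5], [2, 6, 10], [7, 9], [8]], Q = [[1, 2, 4, 5], [3, 6, 7], [8, 9], [10]].

So P = [[1, 3, 4, 5], [2, 6, 10], [7, 9], [8]], Q = [[1, 2, 4, 5], [3, 6, 7], [8, 9], [10]].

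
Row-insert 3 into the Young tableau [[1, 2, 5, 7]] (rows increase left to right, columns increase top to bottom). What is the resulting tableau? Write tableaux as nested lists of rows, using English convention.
In row 1, 3 replaces 5 (the leftmost entry greater than 3); 5 is bumped to row 2. 5 starts a new row 2. The new tableau is [[1, 2, 3, 7], [5]].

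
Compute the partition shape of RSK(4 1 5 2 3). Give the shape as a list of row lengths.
[3, 2]

RSK row insertion gives P = [[1, 2, 3], [4, 5]], which has shape [3, 2].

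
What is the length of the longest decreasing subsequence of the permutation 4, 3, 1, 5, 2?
3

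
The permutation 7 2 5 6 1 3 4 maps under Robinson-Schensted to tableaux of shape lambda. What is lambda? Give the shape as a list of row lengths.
[3, 3, 1]

RSK row insertion gives P = [[1, 3, 4], [2, 5, 6], [7]], which has shape [3, 3, 1].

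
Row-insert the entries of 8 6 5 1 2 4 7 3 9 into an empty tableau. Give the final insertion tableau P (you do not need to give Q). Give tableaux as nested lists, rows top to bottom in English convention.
P = [[1, 2, 3, 7, 9], [4], [5], [6], [8]]

Insert 8: appended to row 1. P = [[8]].
Insert 6: 6 bumps 8 from row 1; 8 starts row 2. P = [[6], [8]].
Insert 5: 5 bumps 6 from row 1; 6 bumps 8 from row 2; 8 starts row 3. P = [[5], [6], [8]].
Insert 1: 1 bumps 5 from row 1; 5 bumps 6 from row 2; 6 bumps 8 from row 3; 8 starts row 4. P = [[1], [5], [6], [8]].
Insert 2: appended to row 1. P = [[1, 2], [5], [6], [8]].
Insert 4: appended to row 1. P = [[1, 2, 4], [5], [6], [8]].
Insert 7: appended to row 1. P = [[1, 2, 4, 7], [5], [6], [8]].
Insert 3: 3 bumps 4 from row 1; 4 bumps 5 from row 2; 5 bumps 6 from row 3; 6 bumps 8 from row 4; 8 starts row 5. P = [[1, 2, 3, 7], [4], [5], [6], [8]].
Insert 9: appended to row 1. P = [[1, 2, 3, 7, 9], [4], [5], [6], [8]].

So P = [[1, 2, 3, 7, 9], [4], [5], [6], [8]].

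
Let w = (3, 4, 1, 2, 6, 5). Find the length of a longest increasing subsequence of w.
3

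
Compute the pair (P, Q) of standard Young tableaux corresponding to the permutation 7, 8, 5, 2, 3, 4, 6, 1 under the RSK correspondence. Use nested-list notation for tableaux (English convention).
Insert each entry of the permutation into P by Schensted row insertion, recording in Q the position of each new cell.

Insert 7: appended to row 1. P = [[7]].
Insert 8: appended to row 1. P = [[7, 8]].
Insert 5: 5 bumps 7 from row 1; 7 starts row 2. P = [[5, 8], [7]].
Insert 2: 2 bumps 5 from row 1; 5 bumps 7 from row 2; 7 starts row 3. P = [[2, 8], [5], [7]].
Insert 3: 3 bumps 8 from row 1; 8 appends to row 2. P = [[2, 3], [5, 8], [7]].
Insert 4: appended to row 1. P = [[2, 3, 4], [5, 8], [7]].
Insert 6: appended to row 1. P = [[2, 3, 4, 6], [5, 8], [7]].
Insert 1: 1 bumps 2 from row 1; 2 bumps 5 from row 2; 5 bumps 7 from row 3; 7 starts row 4. P = [[1, 3, 4, 6], [2, 8], [5], [7]].

So P = [[1, 3, 4, 6], [2, 8], [5], [7]], Q = [[1, 2, 6, 7], [3, 5], [4], [8]].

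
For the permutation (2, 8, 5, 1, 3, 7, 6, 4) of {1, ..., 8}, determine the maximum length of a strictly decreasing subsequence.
4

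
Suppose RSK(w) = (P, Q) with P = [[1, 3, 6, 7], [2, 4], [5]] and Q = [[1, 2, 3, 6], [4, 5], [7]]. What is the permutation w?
Reverse the RSK construction: for i from n down to 1, find the cell of Q containing i, remove the entry at that cell from P, and reverse-bump it up through P; the value ejected from row 1 is w(i).

Step i=7: Q has 7 at row 3, column 1; remove 5 from row 3 of P and reverse-bump: 5 enters row 2 and ejects 4; 4 enters row 1 and ejects 3. So w(7) = 3. P is now [[1, 4, 6, 7], [2, 5]].
Step i=6: Q has 6 at row 1, column 4; remove that cell from P, ejecting 7. So w(6) = 7. P is now [[1, 4, 6], [2, 5]].
Step i=5: Q has 5 at row 2, column 2; remove 5 from row 2 of P and reverse-bump: 5 enters row 1 and ejects 4. So w(5) = 4. P is now [[1, 5, 6], [2]].
Step i=4: Q has 4 at row 2, column 1; remove 2 from row 2 of P and reverse-bump: 2 enters row 1 and ejects 1. So w(4) = 1. P is now [[2, 5, 6]].
Step i=3: Q has 3 at row 1, column 3; remove that cell from P, ejecting 6. So w(3) = 6. P is now [[2, 5]].
Step i=2: Q has 2 at row 1, column 2; remove that cell from P, ejecting 5. So w(2) = 5. P is now [[2]].
Step i=1: Q has 1 at row 1, column 1; remove that cell from P, ejecting 2. So w(1) = 2. P is now [].

So w = 2 5 6 1 4 7 3.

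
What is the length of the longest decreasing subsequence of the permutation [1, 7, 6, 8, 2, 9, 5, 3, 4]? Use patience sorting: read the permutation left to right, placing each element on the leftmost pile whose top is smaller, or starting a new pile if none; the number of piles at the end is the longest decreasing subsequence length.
4

1: new pile. tops = [1]
7: onto pile 1 (replacing 1). tops = [7]
6: new pile. tops = [7, 6]
8: onto pile 1 (replacing 7). tops = [8, 6]
2: new pile. tops = [8, 6, 2]
9: onto pile 1 (replacing 8). tops = [9, 6, 2]
5: onto pile 3 (replacing 2). tops = [9, 6, 5]
3: new pile. tops = [9, 6, 5, 3]
4: onto pile 4 (replacing 3). tops = [9, 6, 5, 4]

4 piles, so the longest decreasing subsequence has length 4.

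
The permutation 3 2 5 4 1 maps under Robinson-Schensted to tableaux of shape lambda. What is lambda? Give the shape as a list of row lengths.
[2, 2, 1]

Row-insert each entry into an empty tableau.

After inserting 3: P = [[3]].
After inserting 2: P = [[2], [3]].
After inserting 5: P = [[2, 5], [3]].
After inserting 4: P = [[2, 4], [3, 5]].
After inserting 1: P = [[1, 4], [2, 5], [3]].

The final insertion tableau P = [[1, 4], [2, 5], [3]] has shape [2, 2, 1].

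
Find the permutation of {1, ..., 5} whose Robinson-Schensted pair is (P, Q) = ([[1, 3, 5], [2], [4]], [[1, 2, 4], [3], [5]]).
Reverse the RSK construction: for i from n down to 1, find the cell of Q containing i, remove the entry at that cell from P, and reverse-bump it up through P; the value ejected from row 1 is w(i).

Step i=5: Q has 5 at row 3, column 1; remove 4 from row 3 of P and reverse-bump: 4 enters row 2 and ejects 2; 2 enters row 1 and ejects 1. So w(5) = 1. P is now [[2, 3, 5], [4]].
Step i=4: Q has 4 at row 1, column 3; remove that cell from P, ejecting 5. So w(4) = 5. P is now [[2, 3], [4]].
Step i=3: Q has 3 at row 2, column 1; remove 4 from row 2 of P and reverse-bump: 4 enters row 1 and ejects 3. So w(3) = 3. P is now [[2, 4]].
Step i=2: Q has 2 at row 1, column 2; remove that cell from P, ejecting 4. So w(2) = 4. P is now [[2]].
Step i=1: Q has 1 at row 1, column 1; remove that cell from P, ejecting 2. So w(1) = 2. P is now [].

So w = 2 4 3 5 1.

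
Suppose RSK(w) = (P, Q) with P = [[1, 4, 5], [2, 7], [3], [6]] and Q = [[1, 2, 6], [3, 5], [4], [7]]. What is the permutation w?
Reverse RSK: for i = n, n-1, ..., 1, locate i in Q, remove the corresponding corner cell from P, and reverse-bump its entry up through P; the value ejected from row 1 is w(i).

So w = 6 7 3 2 4 5 1.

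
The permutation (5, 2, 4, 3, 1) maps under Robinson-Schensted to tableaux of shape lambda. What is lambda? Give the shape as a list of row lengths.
[2, 1, 1, 1]

Row-insert each entry into an empty tableau.

After inserting 5: P = [[5]].
After inserting 2: P = [[2], [5]].
After inserting 4: P = [[2, 4], [5]].
After inserting 3: P = [[2, 3], [4], [5]].
After inserting 1: P = [[1, 3], [2], [4], [5]].

The final insertion tableau P = [[1, 3], [2], [4], [5]] has shape [2, 1, 1, 1].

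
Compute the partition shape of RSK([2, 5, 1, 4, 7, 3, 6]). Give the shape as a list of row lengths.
[3, 3, 1]

RSK row insertion gives P = [[1, 3, 6], [2, 4, 7], [5]], which has shape [3, 3, 1].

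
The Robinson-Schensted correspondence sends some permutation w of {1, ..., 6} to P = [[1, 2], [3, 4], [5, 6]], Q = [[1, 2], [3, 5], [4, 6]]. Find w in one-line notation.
5 6 3 1 4 2

Reverse the RSK construction: for i from n down to 1, find the cell of Q containing i, remove the entry at that cell from P, and reverse-bump it up through P; the value ejected from row 1 is w(i).

Step i=6: Q has 6 at row 3, column 2; remove 6 from row 3 of P and reverse-bump: 6 enters row 2 and ejects 4; 4 enters row 1 and ejects 2. So w(6) = 2. P is now [[1, 4], [3, 6], [5]].
Step i=5: Q has 5 at row 2, column 2; remove 6 from row 2 of P and reverse-bump: 6 enters row 1 and ejects 4. So w(5) = 4. P is now [[1, 6], [3], [5]].
Step i=4: Q has 4 at row 3, column 1; remove 5 from row 3 of P and reverse-bump: 5 enters row 2 and ejects 3; 3 enters row 1 and ejects 1. So w(4) = 1. P is now [[3, 6], [5]].
Step i=3: Q has 3 at row 2, column 1; remove 5 from row 2 of P and reverse-bump: 5 enters row 1 and ejects 3. So w(3) = 3. P is now [[5, 6]].
Step i=2: Q has 2 at row 1, column 2; remove that cell from P, ejecting 6. So w(2) = 6. P is now [[5]].
Step i=1: Q has 1 at row 1, column 1; remove that cell from P, ejecting 5. So w(1) = 5. P is now [].

So w = 5 6 3 1 4 2.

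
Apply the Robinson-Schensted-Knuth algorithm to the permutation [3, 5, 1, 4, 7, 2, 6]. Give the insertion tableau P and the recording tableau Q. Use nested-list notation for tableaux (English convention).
P = [[1, 2, 6], [3, 4, 7], [5]], Q = [[1, 2, 5], [3, 4, 7], [6]]

Insert each entry of the permutation into P by Schensted row insertion, recording in Q the position of each new cell.

Insert 3: appended to row 1. P = [[3]].
Insert 5: appended to row 1. P = [[3, 5]].
Insert 1: 1 bumps 3 from row 1; 3 starts row 2. P = [[1, 5], [3]].
Insert 4: 4 bumps 5 from row 1; 5 appends to row 2. P = [[1, 4], [3, 5]].
Insert 7: appended to row 1. P = [[1, 4, 7], [3, 5]].
Insert 2: 2 bumps 4 from row 1; 4 bumps 5 from row 2; 5 starts row 3. P = [[1, 2, 7], [3, 4], [5]].
Insert 6: 6 bumps 7 from row 1; 7 appends to row 2. P = [[1, 2, 6], [3, 4, 7], [5]].

So P = [[1, 2, 6], [3, 4, 7], [5]], Q = [[1, 2, 5], [3, 4, 7], [6]].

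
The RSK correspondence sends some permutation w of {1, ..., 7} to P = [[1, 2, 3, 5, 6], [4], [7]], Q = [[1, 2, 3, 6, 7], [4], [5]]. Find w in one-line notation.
1 2 7 4 3 5 6

Reverse the RSK construction: for i from n down to 1, find the cell of Q containing i, remove the entry at that cell from P, and reverse-bump it up through P; the value ejected from row 1 is w(i).

Step i=7: Q has 7 at row 1, column 5; remove that cell from P, ejecting 6. So w(7) = 6. P is now [[1, 2, 3, 5], [4], [7]].
Step i=6: Q has 6 at row 1, column 4; remove that cell from P, ejecting 5. So w(6) = 5. P is now [[1, 2, 3], [4], [7]].
Step i=5: Q has 5 at row 3, column 1; remove 7 from row 3 of P and reverse-bump: 7 enters row 2 and ejects 4; 4 enters row 1 and ejects 3. So w(5) = 3. P is now [[1, 2, 4], [7]].
Step i=4: Q has 4 at row 2, column 1; remove 7 from row 2 of P and reverse-bump: 7 enters row 1 and ejects 4. So w(4) = 4. P is now [[1, 2, 7]].
Step i=3: Q has 3 at row 1, column 3; remove that cell from P, ejecting 7. So w(3) = 7. P is now [[1, 2]].
Step i=2: Q has 2 at row 1, column 2; remove that cell from P, ejecting 2. So w(2) = 2. P is now [[1]].
Step i=1: Q has 1 at row 1, column 1; remove that cell from P, ejecting 1. So w(1) = 1. P is now [].

So w = 1 2 7 4 3 5 6.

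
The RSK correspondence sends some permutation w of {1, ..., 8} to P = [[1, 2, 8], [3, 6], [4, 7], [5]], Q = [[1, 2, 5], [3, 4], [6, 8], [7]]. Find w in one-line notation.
Reverse the RSK construction: for i from n down to 1, find the cell of Q containing i, remove the entry at that cell from P, and reverse-bump it up through P; the value ejected from row 1 is w(i).

Step i=8: Q has 8 at row 3, column 2; remove 7 from row 3 of P and reverse-bump: 7 enters row 2 and ejects 6; 6 enters row 1 and ejects 2. So w(8) = 2. P is now [[1, 6, 8], [3, 7], [4], [5]].
Step i=7: Q has 7 at row 4, column 1; remove 5 from row 4 of P and reverse-bump: 5 enters row 3 and ejects 4; 4 enters row 2 and ejects 3; 3 enters row 1 and ejects 1. So w(7) = 1. P is now [[3, 6, 8], [4, 7], [5]].
Step i=6: Q has 6 at row 3, column 1; remove 5 from row 3 of P and reverse-bump: 5 enters row 2 and ejects 4; 4 enters row 1 and ejects 3. So w(6) = 3. P is now [[4, 6, 8], [5, 7]].
Step i=5: Q has 5 at row 1, column 3; remove that cell from P, ejecting 8. So w(5) = 8. P is now [[4, 6], [5, 7]].
Step i=4: Q has 4 at row 2, column 2; remove 7 from row 2 of P and reverse-bump: 7 enters row 1 and ejects 6. So w(4) = 6. P is now [[4, 7], [5]].
Step i=3: Q has 3 at row 2, column 1; remove 5 from row 2 of P and reverse-bump: 5 enters row 1 and ejects 4. So w(3) = 4. P is now [[5, 7]].
Step i=2: Q has 2 at row 1, column 2; remove that cell from P, ejecting 7. So w(2) = 7. P is now [[5]].
Step i=1: Q has 1 at row 1, column 1; remove that cell from P, ejecting 5. So w(1) = 5. P is now [].

So w = 5 7 4 6 8 3 1 2.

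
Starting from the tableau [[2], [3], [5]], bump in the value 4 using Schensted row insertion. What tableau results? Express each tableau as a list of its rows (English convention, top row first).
4 is larger than every entry of row 1, so it is appended to row 1. The new tableau is [[2, 4], [3], [5]].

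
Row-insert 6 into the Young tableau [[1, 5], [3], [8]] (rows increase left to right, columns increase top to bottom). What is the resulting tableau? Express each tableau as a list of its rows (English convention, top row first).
6 is larger than every entry of row 1, so it is appended to row 1. The new tableau is [[1, 5, 6], [3], [8]].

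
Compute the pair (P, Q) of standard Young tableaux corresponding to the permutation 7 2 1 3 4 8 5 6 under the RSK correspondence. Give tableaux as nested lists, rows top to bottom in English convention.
Insert each entry of the permutation into P by Schensted row insertion, recording in Q the position of each new cell.

After inserting 7: P = [[7]].
After inserting 2: P = [[2], [7]].
After inserting 1: P = [[1], [2], [7]].
After inserting 3: P = [[1, 3], [2], [7]].
After inserting 4: P = [[1, 3, 4], [2], [7]].
After inserting 8: P = [[1, 3, 4, 8], [2], [7]].
After inserting 5: P = [[1, 3, 4, 5], [2, 8], [7]].
After inserting 6: P = [[1, 3, 4, 5, 6], [2, 8], [7]].

So P = [[1, 3, 4, 5, 6], [2, 8], [7]], Q = [[1, 4, 5, 6, 8], [2, 7], [3]].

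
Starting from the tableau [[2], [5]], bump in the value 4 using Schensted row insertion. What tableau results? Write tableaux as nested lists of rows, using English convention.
4 is larger than every entry of row 1, so it is appended to row 1. The new tableau is [[2, 4], [5]].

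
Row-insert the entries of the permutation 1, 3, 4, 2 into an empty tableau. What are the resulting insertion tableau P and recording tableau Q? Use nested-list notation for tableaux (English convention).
Insert each entry of the permutation into P by Schensted row insertion, recording in Q the position of each new cell.

Insert 1: appended to row 1. P = [[1]].
Insert 3: appended to row 1. P = [[1, 3]].
Insert 4: appended to row 1. P = [[1, 3, 4]].
Insert 2: 2 bumps 3 from row 1; 3 starts row 2. P = [[1, 2, 4], [3]].

So P = [[1, 2, 4], [3]], Q = [[1, 2, 3], [4]].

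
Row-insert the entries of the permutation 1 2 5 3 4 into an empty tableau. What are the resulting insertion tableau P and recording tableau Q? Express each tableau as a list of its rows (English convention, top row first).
Insert each entry of the permutation into P by Schensted row insertion, recording in Q the position of each new cell.

Insert 1: appended to row 1. P = [[1]], Q = [[1]].
Insert 2: appended to row 1. P = [[1, 2]], Q = [[1, 2]].
Insert 5: appended to row 1. P = [[1, 2, 5]], Q = [[1, 2, 3]].
Insert 3: 3 bumps 5 from row 1; 5 starts row 2. P = [[1, 2, 3], [5]], Q = [[1, 2, 3], [4]].
Insert 4: appended to row 1. P = [[1, 2, 3, 4], [5]], Q = [[1, 2, 3, 5], [4]].

So P = [[1, 2, 3, 4], [5]], Q = [[1, 2, 3, 5], [4]].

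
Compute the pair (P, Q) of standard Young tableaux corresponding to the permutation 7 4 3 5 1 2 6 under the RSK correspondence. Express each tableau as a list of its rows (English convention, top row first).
Insert each entry of the permutation into P by Schensted row insertion, recording in Q the position of each new cell.

Insert 7: appended to row 1. P = [[7]], Q = [[1]].
Insert 4: 4 bumps 7 from row 1; 7 starts row 2. P = [[4], [7]], Q = [[1], [2]].
Insert 3: 3 bumps 4 from row 1; 4 bumps 7 from row 2; 7 starts row 3. P = [[3], [4], [7]], Q = [[1], [2], [3]].
Insert 5: appended to row 1. P = [[3, 5], [4], [7]], Q = [[1, 4], [2], [3]].
Insert 1: 1 bumps 3 from row 1; 3 bumps 4 from row 2; 4 bumps 7 from row 3; 7 starts row 4. P = [[1, 5], [3], [4], [7]], Q = [[1, 4], [2], [3], [5]].
Insert 2: 2 bumps 5 from row 1; 5 appends to row 2. P = [[1, 2], [3, 5], [4], [7]], Q = [[1, 4], [2, 6], [3], [5]].
Insert 6: appended to row 1. P = [[1, 2, 6], [3, 5], [4], [7]], Q = [[1, 4, 7], [2, 6], [3], [5]].

So P = [[1, 2, 6], [3, 5], [4], [7]], Q = [[1, 4, 7], [2, 6], [3], [5]].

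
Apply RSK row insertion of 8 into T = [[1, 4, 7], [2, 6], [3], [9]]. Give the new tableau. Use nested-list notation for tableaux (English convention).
8 is larger than every entry of row 1, so it is appended to row 1. The new tableau is [[1, 4, 7, 8], [2, 6], [3], [9]].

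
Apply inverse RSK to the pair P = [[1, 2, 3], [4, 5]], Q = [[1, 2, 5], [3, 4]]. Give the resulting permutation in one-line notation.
4 5 1 2 3

Reverse the RSK construction: for i from n down to 1, find the cell of Q containing i, remove the entry at that cell from P, and reverse-bump it up through P; the value ejected from row 1 is w(i).

Step i=5: Q has 5 at row 1, column 3; remove that cell from P, ejecting 3. So w(5) = 3. P is now [[1, 2], [4, 5]].
Step i=4: Q has 4 at row 2, column 2; remove 5 from row 2 of P and reverse-bump: 5 enters row 1 and ejects 2. So w(4) = 2. P is now [[1, 5], [4]].
Step i=3: Q has 3 at row 2, column 1; remove 4 from row 2 of P and reverse-bump: 4 enters row 1 and ejects 1. So w(3) = 1. P is now [[4, 5]].
Step i=2: Q has 2 at row 1, column 2; remove that cell from P, ejecting 5. So w(2) = 5. P is now [[4]].
Step i=1: Q has 1 at row 1, column 1; remove that cell from P, ejecting 4. So w(1) = 4. P is now [].

So w = 4 5 1 2 3.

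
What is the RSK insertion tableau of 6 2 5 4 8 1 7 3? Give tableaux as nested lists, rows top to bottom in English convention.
Insert 6: appended to row 1. P = [[6]].
Insert 2: 2 bumps 6 from row 1; 6 starts row 2. P = [[2], [6]].
Insert 5: appended to row 1. P = [[2, 5], [6]].
Insert 4: 4 bumps 5 from row 1; 5 bumps 6 from row 2; 6 starts row 3. P = [[2, 4], [5], [6]].
Insert 8: appended to row 1. P = [[2, 4, 8], [5], [6]].
Insert 1: 1 bumps 2 from row 1; 2 bumps 5 from row 2; 5 bumps 6 from row 3; 6 starts row 4. P = [[1, 4, 8], [2], [5], [6]].
Insert 7: 7 bumps 8 from row 1; 8 appends to row 2. P = [[1, 4, 7], [2, 8], [5], [6]].
Insert 3: 3 bumps 4 from row 1; 4 bumps 8 from row 2; 8 appends to row 3. P = [[1, 3, 7], [2, 4], [5, 8], [6]].

So P = [[1, 3, 7], [2, 4], [5, 8], [6]].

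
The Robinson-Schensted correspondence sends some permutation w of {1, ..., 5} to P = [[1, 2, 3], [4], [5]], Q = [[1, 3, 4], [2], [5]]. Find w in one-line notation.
Reverse RSK: for i = n, n-1, ..., 1, locate i in Q, remove the corresponding corner cell from P, and reverse-bump its entry up through P; the value ejected from row 1 is w(i).

So w = 5 1 2 4 3.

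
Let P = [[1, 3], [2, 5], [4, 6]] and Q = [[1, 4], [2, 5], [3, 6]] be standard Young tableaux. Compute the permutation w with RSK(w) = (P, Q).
Reverse the RSK construction: for i from n down to 1, find the cell of Q containing i, remove the entry at that cell from P, and reverse-bump it up through P; the value ejected from row 1 is w(i).

Step i=6: Q has 6 at row 3, column 2; remove 6 from row 3 of P and reverse-bump: 6 enters row 2 and ejects 5; 5 enters row 1 and ejects 3. So w(6) = 3. P is now [[1, 5], [2, 6], [4]].
Step i=5: Q has 5 at row 2, column 2; remove 6 from row 2 of P and reverse-bump: 6 enters row 1 and ejects 5. So w(5) = 5. P is now [[1, 6], [2], [4]].
Step i=4: Q has 4 at row 1, column 2; remove that cell from P, ejecting 6. So w(4) = 6. P is now [[1], [2], [4]].
Step i=3: Q has 3 at row 3, column 1; remove 4 from row 3 of P and reverse-bump: 4 enters row 2 and ejects 2; 2 enters row 1 and ejects 1. So w(3) = 1. P is now [[2], [4]].
Step i=2: Q has 2 at row 2, column 1; remove 4 from row 2 of P and reverse-bump: 4 enters row 1 and ejects 2. So w(2) = 2. P is now [[4]].
Step i=1: Q has 1 at row 1, column 1; remove that cell from P, ejecting 4. So w(1) = 4. P is now [].

So w = 4 2 1 6 5 3.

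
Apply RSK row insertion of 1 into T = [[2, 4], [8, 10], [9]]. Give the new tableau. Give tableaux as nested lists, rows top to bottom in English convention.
In row 1, 1 replaces 2 (the leftmost entry greater than 1); 2 is bumped to row 2. In row 2, 2 replaces 8 (the leftmost entry greater than 2); 8 is bumped to row 3. In row 3, 8 replaces 9 (the leftmost entry greater than 8); 9 is bumped to row 4. 9 starts a new row 4. The new tableau is [[1, 4], [2, 10], [8], [9]].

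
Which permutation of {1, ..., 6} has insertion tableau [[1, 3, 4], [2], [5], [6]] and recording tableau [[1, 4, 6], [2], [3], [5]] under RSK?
6 5 2 3 1 4

Reverse the RSK construction: for i from n down to 1, find the cell of Q containing i, remove the entry at that cell from P, and reverse-bump it up through P; the value ejected from row 1 is w(i).

Step i=6: Q has 6 at row 1, column 3; remove that cell from P, ejecting 4. So w(6) = 4. P is now [[1, 3], [2], [5], [6]].
Step i=5: Q has 5 at row 4, column 1; remove 6 from row 4 of P and reverse-bump: 6 enters row 3 and ejects 5; 5 enters row 2 and ejects 2; 2 enters row 1 and ejects 1. So w(5) = 1. P is now [[2, 3], [5], [6]].
Step i=4: Q has 4 at row 1, column 2; remove that cell from P, ejecting 3. So w(4) = 3. P is now [[2], [5], [6]].
Step i=3: Q has 3 at row 3, column 1; remove 6 from row 3 of P and reverse-bump: 6 enters row 2 and ejects 5; 5 enters row 1 and ejects 2. So w(3) = 2. P is now [[5], [6]].
Step i=2: Q has 2 at row 2, column 1; remove 6 from row 2 of P and reverse-bump: 6 enters row 1 and ejects 5. So w(2) = 5. P is now [[6]].
Step i=1: Q has 1 at row 1, column 1; remove that cell from P, ejecting 6. So w(1) = 6. P is now [].

So w = 6 5 2 3 1 4.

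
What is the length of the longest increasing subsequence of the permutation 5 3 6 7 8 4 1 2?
4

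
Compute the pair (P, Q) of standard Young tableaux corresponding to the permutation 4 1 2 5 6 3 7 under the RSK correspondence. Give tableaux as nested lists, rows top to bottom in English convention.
P = [[1, 2, 3, 6, 7], [4, 5]], Q = [[1, 3, 4, 5, 7], [2, 6]]

Insert each entry of the permutation into P by Schensted row insertion, recording in Q the position of each new cell.

Insert 4: appended to row 1. P = [[4]].
Insert 1: 1 bumps 4 from row 1; 4 starts row 2. P = [[1], [4]].
Insert 2: appended to row 1. P = [[1, 2], [4]].
Insert 5: appended to row 1. P = [[1, 2, 5], [4]].
Insert 6: appended to row 1. P = [[1, 2, 5, 6], [4]].
Insert 3: 3 bumps 5 from row 1; 5 appends to row 2. P = [[1, 2, 3, 6], [4, 5]].
Insert 7: appended to row 1. P = [[1, 2, 3, 6, 7], [4, 5]].

So P = [[1, 2, 3, 6, 7], [4, 5]], Q = [[1, 3, 4, 5, 7], [2, 6]].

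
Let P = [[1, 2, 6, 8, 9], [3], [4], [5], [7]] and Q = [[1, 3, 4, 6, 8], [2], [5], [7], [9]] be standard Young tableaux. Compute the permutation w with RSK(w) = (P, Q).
7 1 5 6 4 8 3 9 2

Reverse the RSK construction: for i from n down to 1, find the cell of Q containing i, remove the entry at that cell from P, and reverse-bump it up through P; the value ejected from row 1 is w(i).

Step i=9: Q has 9 at row 5, column 1; remove 7 from row 5 of P and reverse-bump: 7 enters row 4 and ejects 5; 5 enters row 3 and ejects 4; 4 enters row 2 and ejects 3; 3 enters row 1 and ejects 2. So w(9) = 2. P is now [[1, 3, 6, 8, 9], [4], [5], [7]].
Step i=8: Q has 8 at row 1, column 5; remove that cell from P, ejecting 9. So w(8) = 9. P is now [[1, 3, 6, 8], [4], [5], [7]].
Step i=7: Q has 7 at row 4, column 1; remove 7 from row 4 of P and reverse-bump: 7 enters row 3 and ejects 5; 5 enters row 2 and ejects 4; 4 enters row 1 and ejects 3. So w(7) = 3. P is now [[1, 4, 6, 8], [5], [7]].
Step i=6: Q has 6 at row 1, column 4; remove that cell from P, ejecting 8. So w(6) = 8. P is now [[1, 4, 6], [5], [7]].
Step i=5: Q has 5 at row 3, column 1; remove 7 from row 3 of P and reverse-bump: 7 enters row 2 and ejects 5; 5 enters row 1 and ejects 4. So w(5) = 4. P is now [[1, 5, 6], [7]].
Step i=4: Q has 4 at row 1, column 3; remove that cell from P, ejecting 6. So w(4) = 6. P is now [[1, 5], [7]].
Step i=3: Q has 3 at row 1, column 2; remove that cell from P, ejecting 5. So w(3) = 5. P is now [[1], [7]].
Step i=2: Q has 2 at row 2, column 1; remove 7 from row 2 of P and reverse-bump: 7 enters row 1 and ejects 1. So w(2) = 1. P is now [[7]].
Step i=1: Q has 1 at row 1, column 1; remove that cell from P, ejecting 7. So w(1) = 7. P is now [].

So w = 7 1 5 6 4 8 3 9 2.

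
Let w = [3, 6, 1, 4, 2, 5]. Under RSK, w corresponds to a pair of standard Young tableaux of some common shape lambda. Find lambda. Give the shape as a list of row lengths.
[3, 2, 1]

RSK row insertion gives P = [[1, 2, 5], [3, 4], [6]], which has shape [3, 2, 1].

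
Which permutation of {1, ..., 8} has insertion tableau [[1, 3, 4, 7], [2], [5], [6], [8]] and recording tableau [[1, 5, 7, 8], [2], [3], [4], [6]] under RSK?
Reverse the RSK construction: for i from n down to 1, find the cell of Q containing i, remove the entry at that cell from P, and reverse-bump it up through P; the value ejected from row 1 is w(i).

Step i=8: Q has 8 at row 1, column 4; remove that cell from P, ejecting 7. So w(8) = 7. P is now [[1, 3, 4], [2], [5], [6], [8]].
Step i=7: Q has 7 at row 1, column 3; remove that cell from P, ejecting 4. So w(7) = 4. P is now [[1, 3], [2], [5], [6], [8]].
Step i=6: Q has 6 at row 5, column 1; remove 8 from row 5 of P and reverse-bump: 8 enters row 4 and ejects 6; 6 enters row 3 and ejects 5; 5 enters row 2 and ejects 2; 2 enters row 1 and ejects 1. So w(6) = 1. P is now [[2, 3], [5], [6], [8]].
Step i=5: Q has 5 at row 1, column 2; remove that cell from P, ejecting 3. So w(5) = 3. P is now [[2], [5], [6], [8]].
Step i=4: Q has 4 at row 4, column 1; remove 8 from row 4 of P and reverse-bump: 8 enters row 3 and ejects 6; 6 enters row 2 and ejects 5; 5 enters row 1 and ejects 2. So w(4) = 2. P is now [[5], [6], [8]].
Step i=3: Q has 3 at row 3, column 1; remove 8 from row 3 of P and reverse-bump: 8 enters row 2 and ejects 6; 6 enters row 1 and ejects 5. So w(3) = 5. P is now [[6], [8]].
Step i=2: Q has 2 at row 2, column 1; remove 8 from row 2 of P and reverse-bump: 8 enters row 1 and ejects 6. So w(2) = 6. P is now [[8]].
Step i=1: Q has 1 at row 1, column 1; remove that cell from P, ejecting 8. So w(1) = 8. P is now [].

So w = 8 6 5 2 3 1 4 7.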